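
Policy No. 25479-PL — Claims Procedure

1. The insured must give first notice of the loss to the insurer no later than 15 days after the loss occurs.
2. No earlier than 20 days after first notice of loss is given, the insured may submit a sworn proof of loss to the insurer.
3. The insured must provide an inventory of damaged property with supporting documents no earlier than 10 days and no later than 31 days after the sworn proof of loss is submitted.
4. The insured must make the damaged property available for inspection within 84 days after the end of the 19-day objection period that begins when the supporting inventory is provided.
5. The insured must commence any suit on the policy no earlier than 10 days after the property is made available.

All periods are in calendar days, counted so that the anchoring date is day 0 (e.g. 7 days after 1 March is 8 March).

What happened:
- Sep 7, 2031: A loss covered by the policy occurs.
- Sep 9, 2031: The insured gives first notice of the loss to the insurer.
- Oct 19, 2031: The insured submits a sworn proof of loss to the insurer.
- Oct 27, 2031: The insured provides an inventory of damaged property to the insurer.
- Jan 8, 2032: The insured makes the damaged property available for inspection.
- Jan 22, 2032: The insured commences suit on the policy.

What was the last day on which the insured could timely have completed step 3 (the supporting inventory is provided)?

Nov 19, 2031

Step 3 runs from Oct 19, 2031, when the sworn proof of loss is submitted. The window is 10–31 days after Oct 19, 2031; it closes on Nov 19, 2031.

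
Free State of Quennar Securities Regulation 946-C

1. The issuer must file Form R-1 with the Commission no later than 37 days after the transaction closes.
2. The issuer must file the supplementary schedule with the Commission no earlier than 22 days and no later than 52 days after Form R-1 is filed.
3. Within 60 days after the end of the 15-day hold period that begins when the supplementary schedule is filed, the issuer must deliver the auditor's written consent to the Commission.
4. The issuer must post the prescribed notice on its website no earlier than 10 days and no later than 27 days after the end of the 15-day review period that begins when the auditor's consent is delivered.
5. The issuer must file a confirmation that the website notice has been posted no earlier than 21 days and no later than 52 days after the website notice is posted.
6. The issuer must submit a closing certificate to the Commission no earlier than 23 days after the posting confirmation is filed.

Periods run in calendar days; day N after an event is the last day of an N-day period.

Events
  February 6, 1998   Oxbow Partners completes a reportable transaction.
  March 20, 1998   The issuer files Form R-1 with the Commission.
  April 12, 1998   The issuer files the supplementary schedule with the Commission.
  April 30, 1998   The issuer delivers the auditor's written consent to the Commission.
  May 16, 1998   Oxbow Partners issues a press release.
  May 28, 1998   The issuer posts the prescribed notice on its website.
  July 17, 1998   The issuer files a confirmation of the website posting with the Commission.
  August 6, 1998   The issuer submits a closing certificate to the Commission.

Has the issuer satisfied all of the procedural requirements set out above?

No

(1) due by February 6, 1998 + 37 days = March 15, 1998; done March 20, 1998 — 5 days late.
No need to go further; step 1 was not satisfied.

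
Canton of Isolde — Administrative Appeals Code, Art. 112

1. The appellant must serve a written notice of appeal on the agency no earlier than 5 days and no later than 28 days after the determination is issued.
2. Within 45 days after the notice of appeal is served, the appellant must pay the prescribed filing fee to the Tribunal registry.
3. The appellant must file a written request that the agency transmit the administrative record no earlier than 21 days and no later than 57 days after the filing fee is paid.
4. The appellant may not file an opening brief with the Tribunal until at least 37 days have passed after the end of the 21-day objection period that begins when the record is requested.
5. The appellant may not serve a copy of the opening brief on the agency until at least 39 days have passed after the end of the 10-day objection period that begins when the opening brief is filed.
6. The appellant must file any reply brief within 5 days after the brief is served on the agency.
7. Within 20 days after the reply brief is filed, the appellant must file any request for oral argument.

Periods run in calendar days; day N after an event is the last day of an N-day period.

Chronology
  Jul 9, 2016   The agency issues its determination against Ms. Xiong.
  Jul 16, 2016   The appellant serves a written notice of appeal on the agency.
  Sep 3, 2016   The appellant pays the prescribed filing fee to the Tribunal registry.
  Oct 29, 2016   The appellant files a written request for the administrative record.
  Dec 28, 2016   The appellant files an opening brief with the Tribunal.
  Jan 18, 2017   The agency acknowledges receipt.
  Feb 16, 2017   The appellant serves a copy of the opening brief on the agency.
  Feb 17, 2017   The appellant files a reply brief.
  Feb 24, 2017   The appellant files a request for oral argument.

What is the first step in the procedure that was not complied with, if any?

Step 2

(1) the permitted window runs from Jul 9, 2016 + 5 = Jul 14, 2016 to Jul 9, 2016 + 28 = Aug 6, 2016; Jul 16, 2016 falls inside that range.
(2) due by Jul 16, 2016 + 45 days = Aug 30, 2016; Sep 3, 2016 misses that deadline by 4 days.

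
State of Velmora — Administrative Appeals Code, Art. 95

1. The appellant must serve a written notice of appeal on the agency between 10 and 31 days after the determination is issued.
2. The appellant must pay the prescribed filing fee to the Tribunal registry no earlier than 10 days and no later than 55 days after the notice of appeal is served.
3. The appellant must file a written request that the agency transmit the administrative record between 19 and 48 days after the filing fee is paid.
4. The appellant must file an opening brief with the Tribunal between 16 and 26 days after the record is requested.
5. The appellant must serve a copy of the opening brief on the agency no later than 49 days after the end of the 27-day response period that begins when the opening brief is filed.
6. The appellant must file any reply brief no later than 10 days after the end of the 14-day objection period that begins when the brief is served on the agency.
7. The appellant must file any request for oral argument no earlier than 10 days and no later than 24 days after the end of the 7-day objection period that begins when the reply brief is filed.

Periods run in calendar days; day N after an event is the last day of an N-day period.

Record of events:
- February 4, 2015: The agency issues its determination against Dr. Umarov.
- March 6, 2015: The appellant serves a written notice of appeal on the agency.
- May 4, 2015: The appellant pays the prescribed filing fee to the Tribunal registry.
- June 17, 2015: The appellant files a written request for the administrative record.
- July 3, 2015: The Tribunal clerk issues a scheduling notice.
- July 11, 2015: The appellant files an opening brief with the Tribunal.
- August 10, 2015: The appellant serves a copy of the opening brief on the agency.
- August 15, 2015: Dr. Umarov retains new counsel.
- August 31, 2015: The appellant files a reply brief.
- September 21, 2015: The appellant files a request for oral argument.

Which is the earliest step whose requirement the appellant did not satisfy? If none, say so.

(1) the permitted window runs from February 4, 2015 + 10 = February 14, 2015 to February 4, 2015 + 31 = March 7, 2015; March 6, 2015 falls inside that range.
(2) the permitted window runs from March 6, 2015 + 10 = March 16, 2015 to March 6, 2015 + 55 = April 30, 2015; May 4, 2015 is 4 days past the end of the window.

Step 2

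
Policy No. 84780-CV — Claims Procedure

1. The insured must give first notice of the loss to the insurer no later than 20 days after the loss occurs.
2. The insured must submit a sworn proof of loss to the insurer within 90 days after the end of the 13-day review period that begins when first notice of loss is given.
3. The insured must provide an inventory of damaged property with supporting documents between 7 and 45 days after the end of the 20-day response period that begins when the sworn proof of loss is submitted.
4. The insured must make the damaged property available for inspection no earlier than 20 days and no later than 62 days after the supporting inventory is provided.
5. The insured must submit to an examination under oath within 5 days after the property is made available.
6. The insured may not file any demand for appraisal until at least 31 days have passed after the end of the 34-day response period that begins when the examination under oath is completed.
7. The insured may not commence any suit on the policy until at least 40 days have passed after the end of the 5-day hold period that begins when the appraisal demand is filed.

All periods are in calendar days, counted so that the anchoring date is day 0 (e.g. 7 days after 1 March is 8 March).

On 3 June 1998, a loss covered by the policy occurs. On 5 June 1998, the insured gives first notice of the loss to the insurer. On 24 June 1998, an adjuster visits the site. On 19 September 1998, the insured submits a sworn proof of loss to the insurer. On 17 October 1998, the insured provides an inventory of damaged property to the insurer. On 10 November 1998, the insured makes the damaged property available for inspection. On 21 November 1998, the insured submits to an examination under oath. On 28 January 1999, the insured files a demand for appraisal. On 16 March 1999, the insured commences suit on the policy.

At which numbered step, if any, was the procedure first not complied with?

Step 1: 20 days after 3 June 1998 (when the loss occurs) is 23 June 1998; completed 5 June 1998, before the deadline.
Step 2: 90 days after 18 June 1998 (end of the 13-day review period, which began when first notice of loss is given on 5 June 1998) is 16 September 1998; 19 September 1998 misses that deadline by 3 days.

Step 2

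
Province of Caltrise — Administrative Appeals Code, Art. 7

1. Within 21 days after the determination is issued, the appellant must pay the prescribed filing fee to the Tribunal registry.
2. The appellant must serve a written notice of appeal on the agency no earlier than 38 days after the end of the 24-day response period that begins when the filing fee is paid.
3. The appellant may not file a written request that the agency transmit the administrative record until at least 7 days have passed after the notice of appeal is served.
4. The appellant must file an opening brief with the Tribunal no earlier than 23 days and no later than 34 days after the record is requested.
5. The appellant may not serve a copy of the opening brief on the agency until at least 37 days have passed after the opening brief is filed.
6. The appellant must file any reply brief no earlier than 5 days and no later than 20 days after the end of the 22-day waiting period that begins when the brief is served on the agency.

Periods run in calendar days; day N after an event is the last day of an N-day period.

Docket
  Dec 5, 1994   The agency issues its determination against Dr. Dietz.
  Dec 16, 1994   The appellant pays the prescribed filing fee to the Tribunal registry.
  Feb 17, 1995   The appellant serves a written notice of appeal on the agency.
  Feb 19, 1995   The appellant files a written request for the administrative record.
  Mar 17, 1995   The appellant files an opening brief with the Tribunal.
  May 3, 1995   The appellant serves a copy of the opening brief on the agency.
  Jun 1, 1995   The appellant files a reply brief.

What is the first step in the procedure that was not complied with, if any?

(1) due by Dec 5, 1994 + 21 days = Dec 26, 1994; Dec 16, 1994 is within that limit.
(2) permitted from Jan 9, 1995 + 38 days = Feb 16, 1995 onward; done Feb 17, 1995 — permitted.
(3) permitted from Feb 17, 1995 + 7 days = Feb 24, 1995 onward; acted on Feb 19, 1995, 5 days prematurely.

Step 3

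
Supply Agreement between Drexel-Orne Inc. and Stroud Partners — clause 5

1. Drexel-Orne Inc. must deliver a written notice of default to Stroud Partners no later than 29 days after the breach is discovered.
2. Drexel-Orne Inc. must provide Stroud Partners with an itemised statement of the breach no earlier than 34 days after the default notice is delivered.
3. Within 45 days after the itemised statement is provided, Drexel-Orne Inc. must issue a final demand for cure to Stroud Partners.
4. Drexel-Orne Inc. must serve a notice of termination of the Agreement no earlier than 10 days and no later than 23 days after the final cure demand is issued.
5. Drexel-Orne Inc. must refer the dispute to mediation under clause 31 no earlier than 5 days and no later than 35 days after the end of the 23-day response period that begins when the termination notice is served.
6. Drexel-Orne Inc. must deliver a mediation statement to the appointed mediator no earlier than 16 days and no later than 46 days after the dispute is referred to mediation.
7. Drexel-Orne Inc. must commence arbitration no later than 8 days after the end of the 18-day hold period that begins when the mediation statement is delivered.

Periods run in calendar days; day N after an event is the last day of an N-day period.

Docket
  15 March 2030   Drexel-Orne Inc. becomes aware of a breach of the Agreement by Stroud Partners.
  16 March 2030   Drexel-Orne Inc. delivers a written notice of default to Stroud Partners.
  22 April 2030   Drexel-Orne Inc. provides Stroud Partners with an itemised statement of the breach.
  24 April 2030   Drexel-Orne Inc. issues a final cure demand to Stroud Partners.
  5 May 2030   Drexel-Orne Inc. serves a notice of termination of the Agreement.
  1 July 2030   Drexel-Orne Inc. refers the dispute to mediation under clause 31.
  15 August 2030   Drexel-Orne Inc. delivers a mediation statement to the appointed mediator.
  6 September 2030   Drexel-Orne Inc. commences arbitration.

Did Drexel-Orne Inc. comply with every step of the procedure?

Yes

(1) due by 15 March 2030 + 29 days = 13 April 2030; 16 March 2030 is within that limit.
(2) permitted from 16 March 2030 + 34 days = 19 April 2030 onward; done 22 April 2030, after the minimum wait.
(3) due by 22 April 2030 + 45 days = 6 June 2030; 24 April 2030 is within that limit.
(4) the permitted window runs from 24 April 2030 + 10 = 4 May 2030 to 24 April 2030 + 23 = 17 May 2030; done 5 May 2030, which is between those dates.
(5) the permitted window runs from 28 May 2030 + 5 = 2 June 2030 to 28 May 2030 + 35 = 2 July 2030; done 1 July 2030, which is between those dates.
(6) the permitted window runs from 1 July 2030 + 16 = 17 July 2030 to 1 July 2030 + 46 = 16 August 2030; done 15 August 2030 — within the window.
(7) due by 2 September 2030 + 8 days = 10 September 2030; 6 September 2030 is within that limit.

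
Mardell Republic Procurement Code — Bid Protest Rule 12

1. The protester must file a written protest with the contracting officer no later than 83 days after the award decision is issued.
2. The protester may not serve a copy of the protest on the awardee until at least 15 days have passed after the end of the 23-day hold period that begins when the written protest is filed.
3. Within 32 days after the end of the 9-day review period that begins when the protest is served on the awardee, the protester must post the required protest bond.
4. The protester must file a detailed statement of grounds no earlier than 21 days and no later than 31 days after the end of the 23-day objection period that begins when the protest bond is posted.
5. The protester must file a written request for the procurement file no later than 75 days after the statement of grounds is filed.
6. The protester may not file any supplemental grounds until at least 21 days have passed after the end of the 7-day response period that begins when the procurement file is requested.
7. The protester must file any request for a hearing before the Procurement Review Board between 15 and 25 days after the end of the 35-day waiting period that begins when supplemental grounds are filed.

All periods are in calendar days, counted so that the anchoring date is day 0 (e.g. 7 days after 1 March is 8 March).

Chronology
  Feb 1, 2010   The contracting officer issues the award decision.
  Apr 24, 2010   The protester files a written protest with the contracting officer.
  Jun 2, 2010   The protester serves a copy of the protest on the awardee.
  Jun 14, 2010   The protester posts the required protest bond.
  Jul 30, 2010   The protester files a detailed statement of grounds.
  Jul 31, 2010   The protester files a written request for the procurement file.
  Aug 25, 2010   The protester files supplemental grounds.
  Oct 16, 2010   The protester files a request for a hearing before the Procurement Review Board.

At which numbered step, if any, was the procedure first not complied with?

Step 6

Step 1: 83 days after Feb 1, 2010 (when the award decision is issued) is Apr 25, 2010; Apr 24, 2010 is within that limit.
Step 2: the earliest permitted date is 15 days after May 17, 2010 (end of the 23-day hold period, which began when the written protest is filed on Apr 24, 2010), i.e. Jun 1, 2010; done Jun 2, 2010, after the minimum wait.
Step 3: 32 days after Jun 11, 2010 (end of the 9-day review period, which began when the protest is served on the awardee on Jun 2, 2010) is Jul 13, 2010; Jun 14, 2010 is within that limit.
Step 4: the window is 21–31 days after Jul 7, 2010 (end of the 23-day objection period, which began when the protest bond is posted on Jun 14, 2010), so Jul 28, 2010 through Aug 7, 2010; done Jul 30, 2010 — within the window.
Step 5: 75 days after Jul 30, 2010 (when the statement of grounds is filed) is Oct 13, 2010; completed Jul 31, 2010, before the deadline.
Step 6: the earliest permitted date is 21 days after Aug 7, 2010 (end of the 7-day response period, which began when the procurement file is requested on Jul 31, 2010), i.e. Aug 28, 2010; Aug 25, 2010 is 3 days before the earliest permitted date.
No need to go further; step 6 was not satisfied.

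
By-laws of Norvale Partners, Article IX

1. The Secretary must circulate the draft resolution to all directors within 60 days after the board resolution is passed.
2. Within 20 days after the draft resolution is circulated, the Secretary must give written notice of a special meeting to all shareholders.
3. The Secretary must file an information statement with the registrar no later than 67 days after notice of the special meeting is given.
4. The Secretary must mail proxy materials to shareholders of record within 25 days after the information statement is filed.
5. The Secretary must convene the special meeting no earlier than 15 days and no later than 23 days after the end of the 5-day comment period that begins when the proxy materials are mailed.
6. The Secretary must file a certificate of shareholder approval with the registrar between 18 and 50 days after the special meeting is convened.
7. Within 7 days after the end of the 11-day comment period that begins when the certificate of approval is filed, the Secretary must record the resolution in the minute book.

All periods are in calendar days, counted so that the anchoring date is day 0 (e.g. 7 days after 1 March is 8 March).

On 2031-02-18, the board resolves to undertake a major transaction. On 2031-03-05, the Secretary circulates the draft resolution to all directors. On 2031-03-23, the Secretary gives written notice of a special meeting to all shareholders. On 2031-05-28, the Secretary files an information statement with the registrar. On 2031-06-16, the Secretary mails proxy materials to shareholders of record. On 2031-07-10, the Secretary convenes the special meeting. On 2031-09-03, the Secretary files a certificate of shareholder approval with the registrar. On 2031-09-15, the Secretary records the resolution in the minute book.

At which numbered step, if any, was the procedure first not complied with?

Step 1: 60 days after 2031-02-18 (when the board resolution is passed) is 2031-04-19; completed 2031-03-05, before the deadline.
Step 2: 20 days after 2031-03-05 (when the draft resolution is circulated) is 2031-03-25; done 2031-03-23 — timely.
Step 3: 67 days after 2031-03-23 (when notice of the special meeting is given) is 2031-05-29; 2031-05-28 is within that limit.
Step 4: 25 days after 2031-05-28 (when the information statement is filed) is 2031-06-22; completed 2031-06-16, before the deadline.
Step 5: the window is 15–23 days after 2031-06-21 (end of the 5-day comment period, which began when the proxy materials are mailed on 2031-06-16), so 2031-07-06 through 2031-07-14; done 2031-07-10, which is between those dates.
Step 6: the window is 18–50 days after 2031-07-10 (when the special meeting is convened), so 2031-07-28 through 2031-08-29; done 2031-09-03 — 5 days after the window closed.

Step 6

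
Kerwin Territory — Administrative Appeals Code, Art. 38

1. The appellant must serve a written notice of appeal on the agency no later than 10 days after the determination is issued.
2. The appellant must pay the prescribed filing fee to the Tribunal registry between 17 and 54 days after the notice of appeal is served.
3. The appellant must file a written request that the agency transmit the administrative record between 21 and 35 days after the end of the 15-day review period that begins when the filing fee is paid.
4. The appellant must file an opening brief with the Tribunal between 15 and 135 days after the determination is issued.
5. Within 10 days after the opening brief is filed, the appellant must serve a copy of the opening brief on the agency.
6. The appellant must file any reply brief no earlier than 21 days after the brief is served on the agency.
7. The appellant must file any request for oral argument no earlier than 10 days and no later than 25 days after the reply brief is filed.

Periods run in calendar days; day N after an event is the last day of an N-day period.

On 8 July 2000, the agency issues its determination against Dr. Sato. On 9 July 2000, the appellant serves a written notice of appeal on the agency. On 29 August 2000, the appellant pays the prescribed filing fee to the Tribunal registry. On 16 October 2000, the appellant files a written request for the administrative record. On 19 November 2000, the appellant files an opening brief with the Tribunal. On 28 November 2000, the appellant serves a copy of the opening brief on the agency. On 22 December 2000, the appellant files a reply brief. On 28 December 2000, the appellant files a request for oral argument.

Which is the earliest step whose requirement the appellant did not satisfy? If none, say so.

Step 7

Step 1 — counting 10 days from 8 July 2000 (when the determination is issued) gives a deadline of 18 July 2000; completed 9 July 2000, before the deadline.
Step 2 — 17 and 54 days from 9 July 2000 (when the notice of appeal is served) are 26 July 2000 and 1 September 2000 respectively; done 29 August 2000, which is between those dates.
Step 3 — 21 and 35 days from 13 September 2000 (end of the 15-day review period, which began when the filing fee is paid on 29 August 2000) are 4 October 2000 and 18 October 2000 respectively; done 16 October 2000, which is between those dates.
Step 4 — 15 and 135 days from 8 July 2000 (when the determination is issued) are 23 July 2000 and 20 November 2000 respectively; 19 November 2000 falls inside that range.
Step 5 — counting 10 days from 19 November 2000 (when the opening brief is filed) gives a deadline of 29 November 2000; done 28 November 2000 — timely.
Step 6 — must wait 21 days from 28 November 2000 (when the brief is served on the agency), so not before 19 December 2000; done 22 December 2000 — permitted.
Step 7 — 10 and 25 days from 22 December 2000 (when the reply brief is filed) are 1 January 2001 and 16 January 2001 respectively; done 28 December 2000 — 4 days before the window opened.
That is the first point of non-compliance.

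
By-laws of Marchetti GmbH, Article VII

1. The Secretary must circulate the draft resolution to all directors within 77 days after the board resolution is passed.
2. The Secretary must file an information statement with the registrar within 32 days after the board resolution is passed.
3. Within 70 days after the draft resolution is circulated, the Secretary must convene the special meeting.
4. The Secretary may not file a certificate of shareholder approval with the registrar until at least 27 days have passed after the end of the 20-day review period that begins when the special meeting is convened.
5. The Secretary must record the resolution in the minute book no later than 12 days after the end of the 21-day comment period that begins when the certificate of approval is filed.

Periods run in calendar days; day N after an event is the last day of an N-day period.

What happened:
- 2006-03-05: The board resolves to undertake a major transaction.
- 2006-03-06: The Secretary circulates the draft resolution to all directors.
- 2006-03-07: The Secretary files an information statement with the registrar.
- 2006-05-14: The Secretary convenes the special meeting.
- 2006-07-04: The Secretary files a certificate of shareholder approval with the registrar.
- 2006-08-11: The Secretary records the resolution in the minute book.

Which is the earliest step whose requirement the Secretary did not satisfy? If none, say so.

Step 5

Step 1 — counting 77 days from 2006-03-05 (when the board resolution is passed) gives a deadline of 2006-05-21; completed 2006-03-06, before the deadline.
Step 2 — counting 32 days from 2006-03-05 (when the board resolution is passed) gives a deadline of 2006-04-06; completed 2006-03-07, before the deadline.
Step 3 — counting 70 days from 2006-03-06 (when the draft resolution is circulated) gives a deadline of 2006-05-15; done 2006-05-14 — timely.
Step 4 — must wait 27 days from 2006-06-03 (end of the 20-day review period, which began when the special meeting is convened on 2006-05-14), so not before 2006-06-30; done 2006-07-04 — permitted.
Step 5 — counting 12 days from 2006-07-25 (end of the 21-day comment period, which began when the certificate of approval is filed on 2006-07-04) gives a deadline of 2006-08-06; not done until 2006-08-11, 5 days after the deadline.
The analysis stops there.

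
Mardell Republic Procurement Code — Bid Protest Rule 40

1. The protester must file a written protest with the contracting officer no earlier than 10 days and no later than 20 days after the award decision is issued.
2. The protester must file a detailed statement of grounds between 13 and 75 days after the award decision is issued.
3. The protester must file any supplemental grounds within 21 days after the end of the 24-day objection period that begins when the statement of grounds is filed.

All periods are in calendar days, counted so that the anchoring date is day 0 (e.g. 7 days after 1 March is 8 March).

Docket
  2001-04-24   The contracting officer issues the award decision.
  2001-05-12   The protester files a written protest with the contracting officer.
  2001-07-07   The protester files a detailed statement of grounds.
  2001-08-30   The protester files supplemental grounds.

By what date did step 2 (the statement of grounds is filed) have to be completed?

Step 2 runs from 2001-04-24, when the award decision is issued. The window is 13–75 days after 2001-04-24; it closes on 2001-07-08.

2001-07-08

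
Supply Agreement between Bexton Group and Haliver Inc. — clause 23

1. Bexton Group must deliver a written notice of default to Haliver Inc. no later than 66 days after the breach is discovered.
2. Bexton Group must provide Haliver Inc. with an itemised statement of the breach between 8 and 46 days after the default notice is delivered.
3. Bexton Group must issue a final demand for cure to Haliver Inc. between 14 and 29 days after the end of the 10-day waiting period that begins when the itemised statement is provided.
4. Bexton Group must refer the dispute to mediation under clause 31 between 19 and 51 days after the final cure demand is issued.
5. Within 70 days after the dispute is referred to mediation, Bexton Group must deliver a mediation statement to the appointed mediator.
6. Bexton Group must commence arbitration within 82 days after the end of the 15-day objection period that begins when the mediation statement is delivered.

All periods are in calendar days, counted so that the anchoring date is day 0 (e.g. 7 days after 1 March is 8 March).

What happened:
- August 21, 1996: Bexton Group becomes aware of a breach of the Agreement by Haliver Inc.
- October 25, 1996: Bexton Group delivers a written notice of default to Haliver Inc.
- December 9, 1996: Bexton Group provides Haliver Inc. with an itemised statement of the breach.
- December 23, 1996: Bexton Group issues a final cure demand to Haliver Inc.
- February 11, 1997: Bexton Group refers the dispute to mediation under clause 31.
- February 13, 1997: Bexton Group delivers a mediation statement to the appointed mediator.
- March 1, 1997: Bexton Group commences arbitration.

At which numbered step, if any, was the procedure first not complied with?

Step 1 — counting 66 days from August 21, 1996 (when the breach is discovered) gives a deadline of October 26, 1996; done October 25, 1996 — timely.
Step 2 — 8 and 46 days from October 25, 1996 (when the default notice is delivered) are November 2, 1996 and December 10, 1996 respectively; done December 9, 1996 — within the window.
Step 3 — 14 and 29 days from December 19, 1996 (end of the 10-day waiting period, which began when the itemised statement is provided on December 9, 1996) are January 2, 1997 and January 17, 1997 respectively; December 23, 1996 is 10 days too early.

Step 3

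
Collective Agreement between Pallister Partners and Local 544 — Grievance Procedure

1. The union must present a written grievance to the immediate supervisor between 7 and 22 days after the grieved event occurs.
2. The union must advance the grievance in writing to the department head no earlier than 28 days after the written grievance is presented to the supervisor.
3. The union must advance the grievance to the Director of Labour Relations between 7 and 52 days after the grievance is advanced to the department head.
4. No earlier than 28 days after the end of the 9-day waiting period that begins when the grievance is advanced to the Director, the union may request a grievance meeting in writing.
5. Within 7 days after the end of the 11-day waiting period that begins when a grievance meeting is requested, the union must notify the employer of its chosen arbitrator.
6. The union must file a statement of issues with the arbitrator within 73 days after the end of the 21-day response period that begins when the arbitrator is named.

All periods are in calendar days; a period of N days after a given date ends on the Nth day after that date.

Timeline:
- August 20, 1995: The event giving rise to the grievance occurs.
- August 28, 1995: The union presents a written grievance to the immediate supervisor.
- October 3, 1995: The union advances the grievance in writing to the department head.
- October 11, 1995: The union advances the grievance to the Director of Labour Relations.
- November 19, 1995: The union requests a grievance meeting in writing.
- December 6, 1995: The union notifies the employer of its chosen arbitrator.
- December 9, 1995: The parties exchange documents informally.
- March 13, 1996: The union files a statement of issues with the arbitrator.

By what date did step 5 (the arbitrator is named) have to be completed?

December 7, 1995

A grievance meeting is requested on November 19, 1995; the 11-day waiting period therefore ends November 30, 1995, and step 5 runs from that date. 7 days after November 30, 1995 is December 7, 1995.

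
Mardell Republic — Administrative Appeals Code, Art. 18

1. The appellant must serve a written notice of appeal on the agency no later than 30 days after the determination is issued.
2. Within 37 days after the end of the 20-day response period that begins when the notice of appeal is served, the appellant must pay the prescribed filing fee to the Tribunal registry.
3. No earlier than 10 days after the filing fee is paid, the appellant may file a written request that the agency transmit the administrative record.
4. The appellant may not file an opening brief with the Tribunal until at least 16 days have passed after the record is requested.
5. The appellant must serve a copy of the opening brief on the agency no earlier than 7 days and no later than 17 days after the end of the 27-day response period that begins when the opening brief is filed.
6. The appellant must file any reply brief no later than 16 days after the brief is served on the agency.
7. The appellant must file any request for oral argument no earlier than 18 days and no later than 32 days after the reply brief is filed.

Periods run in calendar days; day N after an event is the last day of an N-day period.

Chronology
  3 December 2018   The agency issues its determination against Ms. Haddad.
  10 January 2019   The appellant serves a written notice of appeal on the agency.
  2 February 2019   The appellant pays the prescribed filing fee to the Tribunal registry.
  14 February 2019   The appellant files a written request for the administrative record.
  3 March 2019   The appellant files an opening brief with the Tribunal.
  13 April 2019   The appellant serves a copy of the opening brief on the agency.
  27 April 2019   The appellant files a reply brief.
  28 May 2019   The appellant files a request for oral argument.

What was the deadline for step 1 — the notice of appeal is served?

2 January 2019

Step 1 runs from 3 December 2018, when the determination is issued. 30 days after 3 December 2018 is 2 January 2019.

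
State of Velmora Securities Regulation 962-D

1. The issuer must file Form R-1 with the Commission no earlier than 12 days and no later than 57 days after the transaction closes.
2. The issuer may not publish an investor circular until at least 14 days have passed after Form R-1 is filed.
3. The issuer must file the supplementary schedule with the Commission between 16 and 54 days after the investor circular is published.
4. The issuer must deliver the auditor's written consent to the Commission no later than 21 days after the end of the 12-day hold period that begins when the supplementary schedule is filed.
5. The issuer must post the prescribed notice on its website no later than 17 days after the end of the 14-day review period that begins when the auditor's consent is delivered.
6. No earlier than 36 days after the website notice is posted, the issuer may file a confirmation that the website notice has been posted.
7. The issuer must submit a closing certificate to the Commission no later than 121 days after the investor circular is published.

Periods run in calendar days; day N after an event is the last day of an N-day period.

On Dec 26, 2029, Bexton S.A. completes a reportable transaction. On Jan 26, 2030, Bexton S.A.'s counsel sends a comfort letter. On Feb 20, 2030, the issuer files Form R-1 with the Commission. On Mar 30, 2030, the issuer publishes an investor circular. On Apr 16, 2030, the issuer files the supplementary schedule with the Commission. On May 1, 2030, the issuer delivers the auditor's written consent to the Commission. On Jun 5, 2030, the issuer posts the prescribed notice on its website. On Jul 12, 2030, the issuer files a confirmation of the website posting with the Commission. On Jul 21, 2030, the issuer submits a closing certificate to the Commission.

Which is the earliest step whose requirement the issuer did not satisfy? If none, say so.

Step 5

Step 1: the window is 12–57 days after Dec 26, 2029 (when the transaction closes), so Jan 7, 2030 through Feb 21, 2030; Feb 20, 2030 falls inside that range.
Step 2: the earliest permitted date is 14 days after Feb 20, 2030 (when Form R-1 is filed), i.e. Mar 6, 2030; done Mar 30, 2030, after the minimum wait.
Step 3: the window is 16–54 days after Mar 30, 2030 (when the investor circular is published), so Apr 15, 2030 through May 23, 2030; Apr 16, 2030 falls inside that range.
Step 4: 21 days after Apr 28, 2030 (end of the 12-day hold period, which began when the supplementary schedule is filed on Apr 16, 2030) is May 19, 2030; done May 1, 2030 — timely.
Step 5: 17 days after May 15, 2030 (end of the 14-day review period, which began when the auditor's consent is delivered on May 1, 2030) is Jun 1, 2030; done Jun 5, 2030 — 4 days late.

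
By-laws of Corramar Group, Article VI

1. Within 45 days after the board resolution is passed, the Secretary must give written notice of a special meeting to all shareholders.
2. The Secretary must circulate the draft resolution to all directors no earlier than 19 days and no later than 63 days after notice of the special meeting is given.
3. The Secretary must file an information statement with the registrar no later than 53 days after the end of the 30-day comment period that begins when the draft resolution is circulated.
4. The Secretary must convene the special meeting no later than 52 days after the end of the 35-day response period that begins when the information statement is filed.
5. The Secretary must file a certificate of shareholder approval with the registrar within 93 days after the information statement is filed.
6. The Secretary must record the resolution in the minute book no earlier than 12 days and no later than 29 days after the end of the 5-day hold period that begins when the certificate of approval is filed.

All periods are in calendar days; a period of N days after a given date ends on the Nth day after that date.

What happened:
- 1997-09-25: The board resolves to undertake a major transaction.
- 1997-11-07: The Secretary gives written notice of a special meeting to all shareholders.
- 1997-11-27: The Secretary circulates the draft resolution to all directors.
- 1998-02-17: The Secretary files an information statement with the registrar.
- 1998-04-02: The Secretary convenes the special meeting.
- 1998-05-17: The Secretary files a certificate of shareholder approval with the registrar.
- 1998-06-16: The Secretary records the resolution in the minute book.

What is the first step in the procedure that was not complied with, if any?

None — every step was satisfied

(1) due by 1997-09-25 + 45 days = 1997-11-09; 1997-11-07 is within that limit.
(2) the permitted window runs from 1997-11-07 + 19 = 1997-11-26 to 1997-11-07 + 63 = 1998-01-09; done 1997-11-27, which is between those dates.
(3) due by 1997-12-27 + 53 days = 1998-02-18; 1998-02-17 is within that limit.
(4) due by 1998-03-24 + 52 days = 1998-05-15; completed 1998-04-02, before the deadline.
(5) due by 1998-02-17 + 93 days = 1998-05-21; 1998-05-17 is within that limit.
(6) the permitted window runs from 1998-05-22 + 12 = 1998-06-03 to 1998-05-22 + 29 = 1998-06-20; done 1998-06-16 — within the window.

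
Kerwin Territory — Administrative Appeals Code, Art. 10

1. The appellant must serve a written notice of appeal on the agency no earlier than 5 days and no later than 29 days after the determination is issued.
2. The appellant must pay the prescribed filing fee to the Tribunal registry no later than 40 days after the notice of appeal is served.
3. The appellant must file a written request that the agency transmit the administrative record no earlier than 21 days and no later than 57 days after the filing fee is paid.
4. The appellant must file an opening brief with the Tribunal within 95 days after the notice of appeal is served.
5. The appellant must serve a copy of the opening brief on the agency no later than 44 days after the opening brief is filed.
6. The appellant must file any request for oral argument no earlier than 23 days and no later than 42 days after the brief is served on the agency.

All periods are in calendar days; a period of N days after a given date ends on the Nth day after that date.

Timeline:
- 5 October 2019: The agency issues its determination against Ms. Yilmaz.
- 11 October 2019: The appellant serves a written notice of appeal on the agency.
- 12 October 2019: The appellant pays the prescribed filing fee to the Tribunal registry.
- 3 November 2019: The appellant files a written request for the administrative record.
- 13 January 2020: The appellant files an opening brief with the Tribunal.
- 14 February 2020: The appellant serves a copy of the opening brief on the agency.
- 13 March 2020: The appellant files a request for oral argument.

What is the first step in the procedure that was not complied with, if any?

Step 1: the window is 5–29 days after 5 October 2019 (when the determination is issued), so 10 October 2019 through 3 November 2019; done 11 October 2019, which is between those dates.
Step 2: 40 days after 11 October 2019 (when the notice of appeal is served) is 20 November 2019; completed 12 October 2019, before the deadline.
Step 3: the window is 21–57 days after 12 October 2019 (when the filing fee is paid), so 2 November 2019 through 8 December 2019; done 3 November 2019 — within the window.
Step 4: 95 days after 11 October 2019 (when the notice of appeal is served) is 14 January 2020; 13 January 2020 is within that limit.
Step 5: 44 days after 13 January 2020 (when the opening brief is filed) is 26 February 2020; completed 14 February 2020, before the deadline.
Step 6: the window is 23–42 days after 14 February 2020 (when the brief is served on the agency), so 8 March 2020 through 27 March 2020; done 13 March 2020, which is between those dates.

None — every step was satisfied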